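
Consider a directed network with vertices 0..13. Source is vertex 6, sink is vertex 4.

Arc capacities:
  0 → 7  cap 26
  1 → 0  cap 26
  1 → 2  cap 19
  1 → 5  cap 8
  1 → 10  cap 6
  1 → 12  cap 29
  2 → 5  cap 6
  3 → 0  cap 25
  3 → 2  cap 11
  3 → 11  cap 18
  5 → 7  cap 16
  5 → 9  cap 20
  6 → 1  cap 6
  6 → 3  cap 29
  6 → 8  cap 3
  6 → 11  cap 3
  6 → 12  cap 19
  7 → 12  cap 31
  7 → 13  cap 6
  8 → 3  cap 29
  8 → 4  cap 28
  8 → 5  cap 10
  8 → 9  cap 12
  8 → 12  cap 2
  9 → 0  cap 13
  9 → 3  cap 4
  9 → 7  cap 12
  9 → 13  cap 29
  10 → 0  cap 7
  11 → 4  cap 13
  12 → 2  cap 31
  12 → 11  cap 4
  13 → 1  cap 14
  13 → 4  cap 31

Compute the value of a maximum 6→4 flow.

Maximum flow value: 34

augment #1: 6→8→4 bottleneck 3, total now 3
augment #2: 6→11→4 bottleneck 3, total now 6
augment #3: 6→3→11→4 bottleneck 10, total now 16
augment #4: 6→1→0→7→13→4 bottleneck 6, total now 22
augment #5: 6→3→2→5→9→13→4 bottleneck 6, total now 28
augment #6: 6→3→0→1→5→9→13→4 bottleneck 6, total now 34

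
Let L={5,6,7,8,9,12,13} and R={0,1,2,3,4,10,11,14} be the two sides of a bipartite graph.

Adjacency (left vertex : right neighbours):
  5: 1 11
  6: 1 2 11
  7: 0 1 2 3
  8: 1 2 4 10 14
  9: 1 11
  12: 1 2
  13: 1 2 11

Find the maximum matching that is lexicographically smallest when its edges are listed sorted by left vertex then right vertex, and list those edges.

|M| = 5 (so the lex-smallest maximum matching has 5 edges)
process left vertices in ascending order; for each, take the smallest-labelled available neighbour that still permits 5 edges overall, or leave it unmatched if none does
lex-smallest matching: {5-1, 6-2, 7-0, 8-4, 9-11}

Lex-smallest maximum matching: {(5,1), (6,2), (7,0), (8,4), (9,11)}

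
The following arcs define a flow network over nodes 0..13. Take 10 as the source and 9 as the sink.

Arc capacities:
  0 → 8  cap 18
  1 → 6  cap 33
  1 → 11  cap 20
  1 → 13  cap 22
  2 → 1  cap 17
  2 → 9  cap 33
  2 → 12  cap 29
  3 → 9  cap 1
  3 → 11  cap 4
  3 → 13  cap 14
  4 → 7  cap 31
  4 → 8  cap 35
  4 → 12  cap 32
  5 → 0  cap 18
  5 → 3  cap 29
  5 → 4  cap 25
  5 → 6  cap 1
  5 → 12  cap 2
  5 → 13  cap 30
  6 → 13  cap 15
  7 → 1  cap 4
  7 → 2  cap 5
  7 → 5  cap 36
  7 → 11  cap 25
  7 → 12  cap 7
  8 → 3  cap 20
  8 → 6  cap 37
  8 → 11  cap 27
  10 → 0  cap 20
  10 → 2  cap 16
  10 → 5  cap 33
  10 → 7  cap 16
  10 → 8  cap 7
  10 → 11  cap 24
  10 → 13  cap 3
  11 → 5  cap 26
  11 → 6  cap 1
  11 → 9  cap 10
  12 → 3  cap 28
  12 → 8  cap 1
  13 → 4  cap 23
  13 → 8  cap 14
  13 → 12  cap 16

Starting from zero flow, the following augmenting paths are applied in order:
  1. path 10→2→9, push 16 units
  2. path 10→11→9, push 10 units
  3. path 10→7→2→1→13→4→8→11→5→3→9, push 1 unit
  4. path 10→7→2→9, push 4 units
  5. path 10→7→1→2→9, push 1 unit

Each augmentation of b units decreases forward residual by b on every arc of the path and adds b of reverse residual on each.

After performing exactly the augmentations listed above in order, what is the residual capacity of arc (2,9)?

after path 1 (10→2→9, push 16): res(2,9)=17
after path 2 (10→11→9, push 10): res(2,9)=17
after path 3 (10→7→2→1→13→4→8→11→5→3→9, push 1): res(2,9)=17
after path 4 (10→7→2→9, push 4): res(2,9)=13
after path 5 (10→7→1→2→9, push 1): res(2,9)=12

Residual capacity of (2,9): 12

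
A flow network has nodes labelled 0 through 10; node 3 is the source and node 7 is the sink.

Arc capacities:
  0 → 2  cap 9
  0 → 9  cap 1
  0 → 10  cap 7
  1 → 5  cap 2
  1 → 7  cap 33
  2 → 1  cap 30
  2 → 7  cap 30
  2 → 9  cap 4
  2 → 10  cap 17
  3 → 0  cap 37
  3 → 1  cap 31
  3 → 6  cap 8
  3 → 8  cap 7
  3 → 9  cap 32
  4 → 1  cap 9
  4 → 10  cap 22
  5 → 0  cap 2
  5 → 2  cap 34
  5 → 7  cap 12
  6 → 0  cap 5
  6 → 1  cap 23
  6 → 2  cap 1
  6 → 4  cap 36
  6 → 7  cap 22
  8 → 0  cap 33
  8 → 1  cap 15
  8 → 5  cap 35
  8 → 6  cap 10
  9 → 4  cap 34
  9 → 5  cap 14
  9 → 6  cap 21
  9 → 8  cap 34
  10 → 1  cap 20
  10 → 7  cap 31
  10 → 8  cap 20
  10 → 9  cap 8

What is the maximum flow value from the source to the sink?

augment #1: 3→1→7 bottleneck 31, total now 31
augment #2: 3→6→7 bottleneck 8, total now 39
augment #3: 3→0→2→7 bottleneck 9, total now 48
augment #4: 3→0→10→7 bottleneck 7, total now 55
augment #5: 3→8→1→7 bottleneck 2, total now 57
augment #6: 3→8→5→7 bottleneck 5, total now 62
augment #7: 3→9→5→7 bottleneck 7, total now 69
augment #8: 3→9→6→7 bottleneck 14, total now 83
augment #9: 3→9→4→10→7 bottleneck 11, total now 94
augment #10: 3→0→9→4→10→7 bottleneck 1, total now 95

Maximum flow value: 95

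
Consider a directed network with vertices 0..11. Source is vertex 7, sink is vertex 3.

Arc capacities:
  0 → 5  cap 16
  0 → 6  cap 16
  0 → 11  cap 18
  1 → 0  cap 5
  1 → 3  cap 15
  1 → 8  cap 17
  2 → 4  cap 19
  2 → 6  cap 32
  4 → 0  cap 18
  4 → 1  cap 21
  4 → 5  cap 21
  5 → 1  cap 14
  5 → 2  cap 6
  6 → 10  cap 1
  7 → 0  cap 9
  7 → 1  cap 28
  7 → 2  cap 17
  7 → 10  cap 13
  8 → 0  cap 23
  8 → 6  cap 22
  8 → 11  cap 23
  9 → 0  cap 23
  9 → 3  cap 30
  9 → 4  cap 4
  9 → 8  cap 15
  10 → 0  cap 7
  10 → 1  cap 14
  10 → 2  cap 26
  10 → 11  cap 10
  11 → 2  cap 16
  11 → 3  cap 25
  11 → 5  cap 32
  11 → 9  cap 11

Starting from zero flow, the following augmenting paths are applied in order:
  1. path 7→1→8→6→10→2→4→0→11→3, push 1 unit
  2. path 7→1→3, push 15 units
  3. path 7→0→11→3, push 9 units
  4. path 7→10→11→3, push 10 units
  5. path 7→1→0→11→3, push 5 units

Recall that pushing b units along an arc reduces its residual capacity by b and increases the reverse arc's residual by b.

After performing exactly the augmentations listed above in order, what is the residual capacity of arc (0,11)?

after path 1 (7→1→8→6→10→2→4→0→11→3, push 1): res(0,11)=17
after path 2 (7→1→3, push 15): res(0,11)=17
after path 3 (7→0→11→3, push 9): res(0,11)=8
after path 4 (7→10→11→3, push 10): res(0,11)=8
after path 5 (7→1→0→11→3, push 5): res(0,11)=3

Residual capacity of (0,11): 3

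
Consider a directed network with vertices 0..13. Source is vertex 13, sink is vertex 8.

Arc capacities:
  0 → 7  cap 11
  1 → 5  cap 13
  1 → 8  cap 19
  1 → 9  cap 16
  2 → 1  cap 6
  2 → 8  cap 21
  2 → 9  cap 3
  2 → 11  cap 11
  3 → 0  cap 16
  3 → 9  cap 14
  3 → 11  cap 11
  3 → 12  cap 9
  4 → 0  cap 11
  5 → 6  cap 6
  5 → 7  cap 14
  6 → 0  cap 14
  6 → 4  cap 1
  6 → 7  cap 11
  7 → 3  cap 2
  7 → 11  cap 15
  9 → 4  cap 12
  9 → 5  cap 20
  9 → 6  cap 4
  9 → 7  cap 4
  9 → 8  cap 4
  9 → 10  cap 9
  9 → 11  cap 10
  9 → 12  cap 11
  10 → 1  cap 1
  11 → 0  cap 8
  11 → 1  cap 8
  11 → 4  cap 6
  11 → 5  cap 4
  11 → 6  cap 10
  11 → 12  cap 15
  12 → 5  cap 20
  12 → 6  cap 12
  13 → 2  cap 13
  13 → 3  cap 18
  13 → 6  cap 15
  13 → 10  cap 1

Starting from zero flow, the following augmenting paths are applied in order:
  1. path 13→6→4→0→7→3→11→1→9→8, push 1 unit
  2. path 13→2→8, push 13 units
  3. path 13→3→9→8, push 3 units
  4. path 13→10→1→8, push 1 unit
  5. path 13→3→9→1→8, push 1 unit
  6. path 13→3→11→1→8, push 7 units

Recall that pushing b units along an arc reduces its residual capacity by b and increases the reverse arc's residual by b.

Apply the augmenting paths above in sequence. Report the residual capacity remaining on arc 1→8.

Residual capacity of (1,8): 10

after path 1 (13→6→4→0→7→3→11→1→9→8, push 1): res(1,8)=19
after path 2 (13→2→8, push 13): res(1,8)=19
after path 3 (13→3→9→8, push 3): res(1,8)=19
after path 4 (13→10→1→8, push 1): res(1,8)=18
after path 5 (13→3→9→1→8, push 1): res(1,8)=17
after path 6 (13→3→11→1→8, push 7): res(1,8)=10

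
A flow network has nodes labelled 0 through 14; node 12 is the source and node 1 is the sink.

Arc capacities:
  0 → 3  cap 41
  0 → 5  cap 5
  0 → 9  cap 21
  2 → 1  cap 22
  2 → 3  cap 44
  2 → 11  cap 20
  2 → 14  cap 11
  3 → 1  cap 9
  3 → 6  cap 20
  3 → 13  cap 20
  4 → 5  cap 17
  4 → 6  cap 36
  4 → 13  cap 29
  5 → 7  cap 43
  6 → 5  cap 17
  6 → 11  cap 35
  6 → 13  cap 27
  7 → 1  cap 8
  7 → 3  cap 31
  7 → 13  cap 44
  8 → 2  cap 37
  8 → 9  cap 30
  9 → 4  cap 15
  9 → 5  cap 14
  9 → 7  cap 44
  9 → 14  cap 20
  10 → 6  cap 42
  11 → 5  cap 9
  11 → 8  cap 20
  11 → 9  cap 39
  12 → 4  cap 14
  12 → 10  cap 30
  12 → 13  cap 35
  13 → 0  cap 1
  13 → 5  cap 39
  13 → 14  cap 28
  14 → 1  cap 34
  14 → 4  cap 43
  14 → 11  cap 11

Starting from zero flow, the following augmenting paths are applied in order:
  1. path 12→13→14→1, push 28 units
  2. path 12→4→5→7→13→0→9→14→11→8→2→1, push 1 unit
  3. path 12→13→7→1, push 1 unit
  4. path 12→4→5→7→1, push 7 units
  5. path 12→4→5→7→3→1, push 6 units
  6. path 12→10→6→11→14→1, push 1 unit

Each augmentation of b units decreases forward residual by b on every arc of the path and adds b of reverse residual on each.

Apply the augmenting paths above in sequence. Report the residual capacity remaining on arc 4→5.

after path 1 (12→13→14→1, push 28): res(4,5)=17
after path 2 (12→4→5→7→13→0→9→14→11→8→2→1, push 1): res(4,5)=16
after path 3 (12→13→7→1, push 1): res(4,5)=16
after path 4 (12→4→5→7→1, push 7): res(4,5)=9
after path 5 (12→4→5→7→3→1, push 6): res(4,5)=3
after path 6 (12→10→6→11→14→1, push 1): res(4,5)=3

Residual capacity of (4,5): 3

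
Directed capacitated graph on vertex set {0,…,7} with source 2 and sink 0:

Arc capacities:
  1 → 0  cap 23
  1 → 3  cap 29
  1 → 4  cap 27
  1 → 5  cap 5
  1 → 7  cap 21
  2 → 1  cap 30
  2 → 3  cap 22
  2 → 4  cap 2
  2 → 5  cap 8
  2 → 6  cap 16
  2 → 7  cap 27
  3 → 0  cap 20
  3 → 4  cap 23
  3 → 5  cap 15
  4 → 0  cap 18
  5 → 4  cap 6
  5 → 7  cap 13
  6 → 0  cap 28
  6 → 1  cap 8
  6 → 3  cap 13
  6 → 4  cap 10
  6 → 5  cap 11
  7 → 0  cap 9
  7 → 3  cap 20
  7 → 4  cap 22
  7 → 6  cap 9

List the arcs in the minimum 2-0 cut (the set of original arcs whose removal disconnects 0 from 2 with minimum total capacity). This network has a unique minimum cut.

augment #1: 2→1→0 push 23
augment #2: 2→3→0 push 20
augment #3: 2→4→0 push 2
augment #4: 2→6→0 push 16
augment #5: 2→7→0 push 9
augment #6: 2→1→4→0 push 7
augment #7: 2→3→4→0 push 2
augment #8: 2→5→4→0 push 6
augment #9: 2→7→4→0 push 1
augment #10: 2→7→6→0 push 9
max flow = 95; residual-reachable set from 2 gives S-side
cut edges (S→T): {(1,0), (2,6), (3,0), (4,0), (7,0), (7,6)} total cap 95

Min-cut arcs: {(1,0), (2,6), (3,0), (4,0), (7,0), (7,6)} (total capacity 95)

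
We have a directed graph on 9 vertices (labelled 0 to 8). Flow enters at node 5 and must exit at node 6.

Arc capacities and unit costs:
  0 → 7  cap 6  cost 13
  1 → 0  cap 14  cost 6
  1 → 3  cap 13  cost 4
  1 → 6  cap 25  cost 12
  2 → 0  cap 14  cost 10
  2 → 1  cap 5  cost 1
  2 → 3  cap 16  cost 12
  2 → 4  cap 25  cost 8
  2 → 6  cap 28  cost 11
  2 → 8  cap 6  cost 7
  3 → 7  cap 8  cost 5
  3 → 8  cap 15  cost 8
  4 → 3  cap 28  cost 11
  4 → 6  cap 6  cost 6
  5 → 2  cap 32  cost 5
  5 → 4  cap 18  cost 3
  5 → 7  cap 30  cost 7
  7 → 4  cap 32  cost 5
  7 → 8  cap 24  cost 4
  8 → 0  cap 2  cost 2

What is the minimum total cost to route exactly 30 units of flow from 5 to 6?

Minimum cost for 30 units: 438

shortest-cost path #1: 5→4→6 push 6 @ unit cost 9 (adds 54)
shortest-cost path #2: 5→2→6 push 24 @ unit cost 16 (adds 384)
total cost = 438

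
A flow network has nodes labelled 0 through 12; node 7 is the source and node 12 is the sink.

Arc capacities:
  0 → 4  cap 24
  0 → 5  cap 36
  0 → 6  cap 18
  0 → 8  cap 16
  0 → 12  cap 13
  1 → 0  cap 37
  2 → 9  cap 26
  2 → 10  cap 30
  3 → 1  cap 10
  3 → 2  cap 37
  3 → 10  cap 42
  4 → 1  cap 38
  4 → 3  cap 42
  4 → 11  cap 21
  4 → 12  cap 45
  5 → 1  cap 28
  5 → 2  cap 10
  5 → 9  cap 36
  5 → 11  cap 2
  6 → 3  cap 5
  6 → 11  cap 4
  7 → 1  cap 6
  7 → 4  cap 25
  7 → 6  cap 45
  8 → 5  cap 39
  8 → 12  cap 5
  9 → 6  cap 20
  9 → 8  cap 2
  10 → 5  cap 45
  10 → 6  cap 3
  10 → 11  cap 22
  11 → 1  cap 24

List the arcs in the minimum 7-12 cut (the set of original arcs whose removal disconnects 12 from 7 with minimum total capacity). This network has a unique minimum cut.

augment #1: 7→4→12 push 25
augment #2: 7→1→0→12 push 6
augment #3: 7→6→3→1→0→12 push 5
augment #4: 7→6→11→1→0→12 push 2
augment #5: 7→6→11→1→0→4→12 push 2
max flow = 40; residual-reachable set from 7 gives S-side
cut edges (S→T): {(6,3), (6,11), (7,1), (7,4)} total cap 40

Min-cut arcs: {(6,3), (6,11), (7,1), (7,4)} (total capacity 40)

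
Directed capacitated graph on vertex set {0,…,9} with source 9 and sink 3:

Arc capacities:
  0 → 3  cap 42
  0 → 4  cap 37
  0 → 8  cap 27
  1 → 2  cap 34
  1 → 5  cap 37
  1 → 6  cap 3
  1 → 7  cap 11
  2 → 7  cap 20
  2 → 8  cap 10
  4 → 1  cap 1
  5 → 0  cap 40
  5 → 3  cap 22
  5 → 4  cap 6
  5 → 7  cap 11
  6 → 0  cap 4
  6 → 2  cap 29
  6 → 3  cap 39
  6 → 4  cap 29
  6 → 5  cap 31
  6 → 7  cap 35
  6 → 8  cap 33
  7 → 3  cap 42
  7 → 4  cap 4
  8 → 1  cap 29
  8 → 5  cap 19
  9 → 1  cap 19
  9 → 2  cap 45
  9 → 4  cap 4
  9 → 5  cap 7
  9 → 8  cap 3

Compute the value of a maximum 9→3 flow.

Maximum flow value: 60

augment #1: 9→5→3 bottleneck 7, total now 7
augment #2: 9→1→5→3 bottleneck 15, total now 22
augment #3: 9→1→6→3 bottleneck 3, total now 25
augment #4: 9→1→7→3 bottleneck 1, total now 26
augment #5: 9→2→7→3 bottleneck 20, total now 46
augment #6: 9→4→1→7→3 bottleneck 1, total now 47
augment #7: 9→8→1→7→3 bottleneck 3, total now 50
augment #8: 9→2→8→1→7→3 bottleneck 6, total now 56
augment #9: 9→2→8→5→0→3 bottleneck 4, total now 60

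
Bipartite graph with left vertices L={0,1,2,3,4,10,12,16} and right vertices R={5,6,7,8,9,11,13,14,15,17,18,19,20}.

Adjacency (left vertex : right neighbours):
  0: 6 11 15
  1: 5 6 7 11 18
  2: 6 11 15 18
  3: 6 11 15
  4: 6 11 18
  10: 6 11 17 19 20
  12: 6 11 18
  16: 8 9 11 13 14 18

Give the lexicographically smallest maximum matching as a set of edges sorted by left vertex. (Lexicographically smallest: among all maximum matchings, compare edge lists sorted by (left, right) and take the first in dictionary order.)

|M| = 7 (so the lex-smallest maximum matching has 7 edges)
process left vertices in ascending order; for each, take the smallest-labelled available neighbour that still permits 7 edges overall, or leave it unmatched if none does
lex-smallest matching: {0-6, 1-5, 2-11, 3-15, 4-18, 10-17, 16-8}

Lex-smallest maximum matching: {(0,6), (1,5), (2,11), (3,15), (4,18), (10,17), (16,8)}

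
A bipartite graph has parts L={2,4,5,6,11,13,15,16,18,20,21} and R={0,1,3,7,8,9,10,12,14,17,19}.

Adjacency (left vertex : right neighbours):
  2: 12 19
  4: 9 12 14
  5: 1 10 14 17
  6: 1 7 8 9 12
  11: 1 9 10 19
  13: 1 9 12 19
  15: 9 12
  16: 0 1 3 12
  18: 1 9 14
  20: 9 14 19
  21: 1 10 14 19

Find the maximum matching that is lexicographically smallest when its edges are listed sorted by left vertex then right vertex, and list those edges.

|M| = 9 (so the lex-smallest maximum matching has 9 edges)
process left vertices in ascending order; for each, take the smallest-labelled available neighbour that still permits 9 edges overall, or leave it unmatched if none does
lex-smallest matching: {2-12, 4-9, 5-17, 6-7, 11-1, 13-19, 16-0, 18-14, 21-10}

Lex-smallest maximum matching: {(2,12), (4,9), (5,17), (6,7), (11,1), (13,19), (16,0), (18,14), (21,10)}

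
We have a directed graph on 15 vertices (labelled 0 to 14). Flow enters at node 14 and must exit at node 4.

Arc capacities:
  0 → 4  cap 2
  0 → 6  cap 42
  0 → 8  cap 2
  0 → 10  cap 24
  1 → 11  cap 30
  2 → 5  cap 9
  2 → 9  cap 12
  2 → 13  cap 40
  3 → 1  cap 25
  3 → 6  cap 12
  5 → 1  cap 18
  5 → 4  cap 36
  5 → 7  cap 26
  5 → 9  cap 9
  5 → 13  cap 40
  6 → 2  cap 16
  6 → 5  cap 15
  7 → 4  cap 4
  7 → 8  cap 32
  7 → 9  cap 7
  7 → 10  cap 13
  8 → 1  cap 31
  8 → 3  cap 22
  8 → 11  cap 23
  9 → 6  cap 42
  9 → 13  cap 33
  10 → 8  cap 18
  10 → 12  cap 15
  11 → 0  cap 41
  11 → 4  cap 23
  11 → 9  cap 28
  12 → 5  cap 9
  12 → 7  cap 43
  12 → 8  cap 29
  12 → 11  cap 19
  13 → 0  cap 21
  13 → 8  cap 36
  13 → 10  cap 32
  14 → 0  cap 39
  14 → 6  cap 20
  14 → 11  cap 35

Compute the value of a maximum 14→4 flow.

augment #1: 14→0→4 bottleneck 2, total now 2
augment #2: 14→11→4 bottleneck 23, total now 25
augment #3: 14→6→5→4 bottleneck 15, total now 40
augment #4: 14→6→2→5→4 bottleneck 5, total now 45
augment #5: 14→0→6→2→5→4 bottleneck 4, total now 49
augment #6: 14→0→10→12→5→4 bottleneck 9, total now 58
augment #7: 14→0→10→12→7→4 bottleneck 4, total now 62

Maximum flow value: 62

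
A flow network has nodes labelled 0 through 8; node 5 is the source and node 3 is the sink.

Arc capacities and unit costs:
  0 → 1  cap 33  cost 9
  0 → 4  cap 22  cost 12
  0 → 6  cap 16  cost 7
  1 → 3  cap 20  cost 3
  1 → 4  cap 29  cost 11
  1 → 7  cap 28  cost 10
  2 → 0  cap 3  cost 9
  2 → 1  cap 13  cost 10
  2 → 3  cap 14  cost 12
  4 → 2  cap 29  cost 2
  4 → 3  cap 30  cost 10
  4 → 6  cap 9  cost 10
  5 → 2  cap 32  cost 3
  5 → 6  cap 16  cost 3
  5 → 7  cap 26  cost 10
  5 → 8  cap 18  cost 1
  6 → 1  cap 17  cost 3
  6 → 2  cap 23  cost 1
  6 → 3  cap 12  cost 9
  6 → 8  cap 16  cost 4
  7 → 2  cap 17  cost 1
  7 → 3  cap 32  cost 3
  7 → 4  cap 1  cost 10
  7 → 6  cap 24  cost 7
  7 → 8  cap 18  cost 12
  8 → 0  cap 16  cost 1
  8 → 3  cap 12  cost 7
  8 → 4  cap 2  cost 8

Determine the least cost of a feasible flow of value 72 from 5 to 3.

shortest-cost path #1: 5→8→3 push 12 @ unit cost 8 (adds 96)
shortest-cost path #2: 5→6→1→3 push 16 @ unit cost 9 (adds 144)
shortest-cost path #3: 5→7→3 push 26 @ unit cost 13 (adds 338)
shortest-cost path #4: 5→8→0→1→3 push 4 @ unit cost 14 (adds 56)
shortest-cost path #5: 5→2→3 push 14 @ unit cost 15 (adds 210)
total cost = 844

Minimum cost for 72 units: 844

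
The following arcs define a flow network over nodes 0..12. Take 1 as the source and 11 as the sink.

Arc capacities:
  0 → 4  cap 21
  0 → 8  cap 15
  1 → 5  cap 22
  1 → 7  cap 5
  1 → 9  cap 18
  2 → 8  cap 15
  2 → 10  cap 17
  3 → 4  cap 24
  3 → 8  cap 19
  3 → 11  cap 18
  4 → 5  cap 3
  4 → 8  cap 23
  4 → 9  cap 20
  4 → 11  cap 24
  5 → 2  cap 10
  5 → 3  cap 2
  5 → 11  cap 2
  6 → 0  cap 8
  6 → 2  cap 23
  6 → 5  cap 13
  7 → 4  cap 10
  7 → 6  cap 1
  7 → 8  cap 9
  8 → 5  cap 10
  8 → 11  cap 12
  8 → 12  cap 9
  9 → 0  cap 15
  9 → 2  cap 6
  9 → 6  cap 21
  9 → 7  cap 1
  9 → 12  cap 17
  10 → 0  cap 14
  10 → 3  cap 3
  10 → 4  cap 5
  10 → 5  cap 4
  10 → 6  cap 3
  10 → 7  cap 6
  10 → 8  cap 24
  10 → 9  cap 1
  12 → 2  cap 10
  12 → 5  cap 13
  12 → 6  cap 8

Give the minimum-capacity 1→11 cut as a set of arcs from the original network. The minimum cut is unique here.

Min-cut arcs: {(1,7), (1,9), (5,2), (5,3), (5,11)} (total capacity 37)

augment #1: 1→5→11 push 2
augment #2: 1→5→3→11 push 2
augment #3: 1→7→4→11 push 5
augment #4: 1→5→2→8→11 push 10
augment #5: 1→9→0→4→11 push 15
augment #6: 1→9→2→8→11 push 2
augment #7: 1→9→7→4→11 push 1
max flow = 37; residual-reachable set from 1 gives S-side
cut edges (S→T): {(1,7), (1,9), (5,2), (5,3), (5,11)} total cap 37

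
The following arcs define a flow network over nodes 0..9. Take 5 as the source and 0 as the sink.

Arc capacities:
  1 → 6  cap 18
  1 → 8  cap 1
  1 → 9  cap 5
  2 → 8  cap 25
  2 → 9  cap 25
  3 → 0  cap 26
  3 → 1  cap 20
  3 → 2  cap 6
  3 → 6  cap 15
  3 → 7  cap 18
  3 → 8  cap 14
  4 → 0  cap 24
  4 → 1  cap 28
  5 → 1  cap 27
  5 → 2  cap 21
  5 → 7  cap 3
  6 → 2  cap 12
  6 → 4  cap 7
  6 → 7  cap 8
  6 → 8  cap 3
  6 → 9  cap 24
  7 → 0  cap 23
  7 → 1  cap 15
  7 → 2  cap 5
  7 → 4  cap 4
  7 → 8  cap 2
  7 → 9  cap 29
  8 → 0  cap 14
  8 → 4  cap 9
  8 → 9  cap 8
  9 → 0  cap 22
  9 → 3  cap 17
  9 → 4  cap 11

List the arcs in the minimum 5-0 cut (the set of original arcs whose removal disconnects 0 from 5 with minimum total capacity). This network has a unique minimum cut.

augment #1: 5→7→0 push 3
augment #2: 5→1→8→0 push 1
augment #3: 5→1→9→0 push 5
augment #4: 5→2→8→0 push 13
augment #5: 5→2→9→0 push 8
augment #6: 5→1→6→4→0 push 7
augment #7: 5→1→6→7→0 push 8
augment #8: 5→1→6→9→0 push 3
max flow = 48; residual-reachable set from 5 gives S-side
cut edges (S→T): {(1,6), (1,8), (1,9), (5,2), (5,7)} total cap 48

Min-cut arcs: {(1,6), (1,8), (1,9), (5,2), (5,7)} (total capacity 48)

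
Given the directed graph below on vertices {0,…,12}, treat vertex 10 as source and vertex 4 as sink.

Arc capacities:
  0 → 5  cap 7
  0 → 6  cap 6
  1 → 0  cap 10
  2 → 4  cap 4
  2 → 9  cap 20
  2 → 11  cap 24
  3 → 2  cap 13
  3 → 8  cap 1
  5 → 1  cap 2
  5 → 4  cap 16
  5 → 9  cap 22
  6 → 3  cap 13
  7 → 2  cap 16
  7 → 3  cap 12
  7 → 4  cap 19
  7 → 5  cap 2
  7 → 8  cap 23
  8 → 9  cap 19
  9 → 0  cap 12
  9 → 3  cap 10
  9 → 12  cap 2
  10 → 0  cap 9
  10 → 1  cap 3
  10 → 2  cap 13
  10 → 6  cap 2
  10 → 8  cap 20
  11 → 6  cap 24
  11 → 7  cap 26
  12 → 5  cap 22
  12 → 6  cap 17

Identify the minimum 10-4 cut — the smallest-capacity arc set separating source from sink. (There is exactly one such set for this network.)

augment #1: 10→2→4 push 4
augment #2: 10→0→5→4 push 7
augment #3: 10→2→11→7→4 push 9
augment #4: 10→8→9→12→5→4 push 2
augment #5: 10→6→3→2→11→7→4 push 2
augment #6: 10→0→6→3→2→11→7→4 push 2
augment #7: 10→8→9→3→2→11→7→4 push 6
augment #8: 10→8→9→3→2→11→7→5→4 push 2
max flow = 34; residual-reachable set from 10 gives S-side
cut edges (S→T): {(0,5), (2,4), (7,4), (7,5), (9,12)} total cap 34

Min-cut arcs: {(0,5), (2,4), (7,4), (7,5), (9,12)} (total capacity 34)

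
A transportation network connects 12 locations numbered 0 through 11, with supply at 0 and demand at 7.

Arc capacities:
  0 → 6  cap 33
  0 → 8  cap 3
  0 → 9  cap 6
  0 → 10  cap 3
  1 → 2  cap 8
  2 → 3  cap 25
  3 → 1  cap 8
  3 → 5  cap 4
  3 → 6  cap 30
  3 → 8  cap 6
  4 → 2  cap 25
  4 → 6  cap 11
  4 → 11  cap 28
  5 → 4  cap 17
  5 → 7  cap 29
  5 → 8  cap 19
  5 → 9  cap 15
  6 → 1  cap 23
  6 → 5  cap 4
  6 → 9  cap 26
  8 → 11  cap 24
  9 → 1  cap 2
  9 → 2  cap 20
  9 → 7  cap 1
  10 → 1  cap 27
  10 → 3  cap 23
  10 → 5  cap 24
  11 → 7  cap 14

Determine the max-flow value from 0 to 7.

Maximum flow value: 21

augment #1: 0→9→7 bottleneck 1, total now 1
augment #2: 0→6→5→7 bottleneck 4, total now 5
augment #3: 0→8→11→7 bottleneck 3, total now 8
augment #4: 0→10→5→7 bottleneck 3, total now 11
augment #5: 0→9→2→3→5→7 bottleneck 4, total now 15
augment #6: 0→9→2→3→8→11→7 bottleneck 1, total now 16
augment #7: 0→6→1→2→3→8→11→7 bottleneck 5, total now 21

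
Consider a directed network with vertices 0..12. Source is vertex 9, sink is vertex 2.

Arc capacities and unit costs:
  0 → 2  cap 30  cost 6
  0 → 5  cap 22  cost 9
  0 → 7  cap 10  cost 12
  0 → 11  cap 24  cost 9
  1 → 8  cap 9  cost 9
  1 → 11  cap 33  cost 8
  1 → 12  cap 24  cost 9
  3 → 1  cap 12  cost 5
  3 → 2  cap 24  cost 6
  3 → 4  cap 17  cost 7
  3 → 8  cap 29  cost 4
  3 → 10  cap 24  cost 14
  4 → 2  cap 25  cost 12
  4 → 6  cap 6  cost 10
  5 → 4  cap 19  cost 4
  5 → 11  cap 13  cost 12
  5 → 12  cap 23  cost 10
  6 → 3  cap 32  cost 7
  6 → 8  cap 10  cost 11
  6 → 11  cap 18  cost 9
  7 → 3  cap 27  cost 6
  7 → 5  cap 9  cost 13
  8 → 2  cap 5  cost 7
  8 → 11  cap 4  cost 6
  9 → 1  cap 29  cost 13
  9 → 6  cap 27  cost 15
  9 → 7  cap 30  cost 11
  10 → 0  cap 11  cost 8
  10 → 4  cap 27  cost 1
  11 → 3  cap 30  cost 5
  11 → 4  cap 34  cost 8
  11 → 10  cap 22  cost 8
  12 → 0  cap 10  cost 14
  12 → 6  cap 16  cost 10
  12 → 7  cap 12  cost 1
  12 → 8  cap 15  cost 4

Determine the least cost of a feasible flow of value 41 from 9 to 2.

shortest-cost path #1: 9→7→3→2 push 24 @ unit cost 23 (adds 552)
shortest-cost path #2: 9→7→3→8→2 push 3 @ unit cost 28 (adds 84)
shortest-cost path #3: 9→1→8→2 push 2 @ unit cost 29 (adds 58)
shortest-cost path #4: 9→1→8→3→4→2 push 3 @ unit cost 37 (adds 111)
shortest-cost path #5: 9→7→5→4→2 push 3 @ unit cost 40 (adds 120)
shortest-cost path #6: 9→1→11→4→2 push 6 @ unit cost 41 (adds 246)
total cost = 1171

Minimum cost for 41 units: 1171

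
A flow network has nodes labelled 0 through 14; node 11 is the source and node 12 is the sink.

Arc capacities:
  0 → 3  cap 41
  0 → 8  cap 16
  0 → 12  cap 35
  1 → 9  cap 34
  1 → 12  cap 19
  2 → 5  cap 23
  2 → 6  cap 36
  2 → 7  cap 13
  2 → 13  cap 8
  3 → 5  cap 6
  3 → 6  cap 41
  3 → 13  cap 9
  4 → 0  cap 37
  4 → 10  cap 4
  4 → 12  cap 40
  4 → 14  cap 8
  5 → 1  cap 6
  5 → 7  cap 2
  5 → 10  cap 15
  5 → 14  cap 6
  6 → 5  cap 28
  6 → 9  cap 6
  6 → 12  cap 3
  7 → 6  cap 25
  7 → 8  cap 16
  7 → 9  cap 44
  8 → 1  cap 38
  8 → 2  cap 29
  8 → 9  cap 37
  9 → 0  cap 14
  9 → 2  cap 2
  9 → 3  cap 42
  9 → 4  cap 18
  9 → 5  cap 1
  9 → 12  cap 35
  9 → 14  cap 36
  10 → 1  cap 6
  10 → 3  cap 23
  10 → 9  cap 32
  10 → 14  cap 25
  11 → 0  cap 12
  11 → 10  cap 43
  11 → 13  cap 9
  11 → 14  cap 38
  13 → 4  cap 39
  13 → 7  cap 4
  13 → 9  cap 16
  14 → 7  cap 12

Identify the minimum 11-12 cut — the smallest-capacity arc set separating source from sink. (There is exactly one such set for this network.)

augment #1: 11→0→12 push 12
augment #2: 11→10→1→12 push 6
augment #3: 11→10→9→12 push 32
augment #4: 11→13→4→12 push 9
augment #5: 11→10→3→6→12 push 3
augment #6: 11→14→7→9→12 push 3
augment #7: 11→10→3→5→1→12 push 2
augment #8: 11→14→7→8→1→12 push 9
max flow = 76; residual-reachable set from 11 gives S-side
cut edges (S→T): {(11,0), (11,10), (11,13), (14,7)} total cap 76

Min-cut arcs: {(11,0), (11,10), (11,13), (14,7)} (total capacity 76)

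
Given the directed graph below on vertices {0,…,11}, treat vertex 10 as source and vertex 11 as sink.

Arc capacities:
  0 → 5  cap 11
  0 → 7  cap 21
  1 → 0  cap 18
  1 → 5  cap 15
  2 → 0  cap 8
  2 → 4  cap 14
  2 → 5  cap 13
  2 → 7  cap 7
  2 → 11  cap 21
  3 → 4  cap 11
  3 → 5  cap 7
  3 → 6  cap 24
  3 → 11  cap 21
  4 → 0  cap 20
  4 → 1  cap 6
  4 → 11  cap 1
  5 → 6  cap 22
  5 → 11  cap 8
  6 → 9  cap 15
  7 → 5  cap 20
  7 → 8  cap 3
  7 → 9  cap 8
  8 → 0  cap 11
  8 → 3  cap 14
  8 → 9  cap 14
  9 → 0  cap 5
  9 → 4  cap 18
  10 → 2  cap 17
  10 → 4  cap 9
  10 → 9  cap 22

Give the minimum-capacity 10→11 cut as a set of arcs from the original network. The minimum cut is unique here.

augment #1: 10→2→11 push 17
augment #2: 10→4→11 push 1
augment #3: 10→4→0→5→11 push 8
augment #4: 10→9→0→7→8→3→11 push 3
max flow = 29; residual-reachable set from 10 gives S-side
cut edges (S→T): {(4,11), (5,11), (7,8), (10,2)} total cap 29

Min-cut arcs: {(4,11), (5,11), (7,8), (10,2)} (total capacity 29)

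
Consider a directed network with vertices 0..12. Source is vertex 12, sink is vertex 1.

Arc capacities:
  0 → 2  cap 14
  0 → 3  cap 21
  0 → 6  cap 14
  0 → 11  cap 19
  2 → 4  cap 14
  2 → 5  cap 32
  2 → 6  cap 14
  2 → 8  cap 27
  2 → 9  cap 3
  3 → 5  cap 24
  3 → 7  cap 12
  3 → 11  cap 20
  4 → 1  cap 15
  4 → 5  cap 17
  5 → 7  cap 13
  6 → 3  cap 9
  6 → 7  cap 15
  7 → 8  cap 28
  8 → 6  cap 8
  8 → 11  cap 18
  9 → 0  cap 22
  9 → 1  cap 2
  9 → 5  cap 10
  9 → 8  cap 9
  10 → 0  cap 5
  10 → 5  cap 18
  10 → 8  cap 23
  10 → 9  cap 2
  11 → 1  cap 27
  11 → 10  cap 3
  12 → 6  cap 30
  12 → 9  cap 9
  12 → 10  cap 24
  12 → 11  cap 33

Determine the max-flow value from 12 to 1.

Maximum flow value: 43

augment #1: 12→9→1 bottleneck 2, total now 2
augment #2: 12→11→1 bottleneck 27, total now 29
augment #3: 12→9→0→2→4→1 bottleneck 7, total now 36
augment #4: 12→10→0→2→4→1 bottleneck 5, total now 41
augment #5: 12→10→9→0→2→4→1 bottleneck 2, total now 43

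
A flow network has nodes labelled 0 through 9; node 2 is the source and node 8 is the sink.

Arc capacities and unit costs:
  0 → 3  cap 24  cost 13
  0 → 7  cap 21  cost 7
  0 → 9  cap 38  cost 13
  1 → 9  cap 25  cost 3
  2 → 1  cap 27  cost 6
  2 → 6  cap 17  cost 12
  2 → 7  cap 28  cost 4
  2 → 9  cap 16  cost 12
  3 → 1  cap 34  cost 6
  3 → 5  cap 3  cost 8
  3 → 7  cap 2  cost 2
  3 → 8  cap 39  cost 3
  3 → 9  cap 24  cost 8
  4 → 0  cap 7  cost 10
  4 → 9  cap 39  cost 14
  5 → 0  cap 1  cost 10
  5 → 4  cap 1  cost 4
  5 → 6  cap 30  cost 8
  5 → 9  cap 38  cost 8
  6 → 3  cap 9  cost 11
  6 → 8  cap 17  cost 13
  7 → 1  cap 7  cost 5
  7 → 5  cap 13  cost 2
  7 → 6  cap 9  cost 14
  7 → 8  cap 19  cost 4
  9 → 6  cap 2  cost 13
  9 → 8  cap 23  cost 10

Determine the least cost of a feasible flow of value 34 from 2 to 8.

shortest-cost path #1: 2→7→8 push 19 @ unit cost 8 (adds 152)
shortest-cost path #2: 2→1→9→8 push 15 @ unit cost 19 (adds 285)
total cost = 437

Minimum cost for 34 units: 437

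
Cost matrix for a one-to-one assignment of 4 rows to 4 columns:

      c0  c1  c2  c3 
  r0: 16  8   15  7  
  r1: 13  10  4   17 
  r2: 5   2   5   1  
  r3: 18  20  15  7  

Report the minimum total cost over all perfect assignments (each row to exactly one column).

Minimum assignment cost: 24

optimal assignment: row0→col1 (cost 8), row1→col2 (cost 4), row2→col0 (cost 5), row3→col3 (cost 7)
total = 8 + 4 + 5 + 7 = 24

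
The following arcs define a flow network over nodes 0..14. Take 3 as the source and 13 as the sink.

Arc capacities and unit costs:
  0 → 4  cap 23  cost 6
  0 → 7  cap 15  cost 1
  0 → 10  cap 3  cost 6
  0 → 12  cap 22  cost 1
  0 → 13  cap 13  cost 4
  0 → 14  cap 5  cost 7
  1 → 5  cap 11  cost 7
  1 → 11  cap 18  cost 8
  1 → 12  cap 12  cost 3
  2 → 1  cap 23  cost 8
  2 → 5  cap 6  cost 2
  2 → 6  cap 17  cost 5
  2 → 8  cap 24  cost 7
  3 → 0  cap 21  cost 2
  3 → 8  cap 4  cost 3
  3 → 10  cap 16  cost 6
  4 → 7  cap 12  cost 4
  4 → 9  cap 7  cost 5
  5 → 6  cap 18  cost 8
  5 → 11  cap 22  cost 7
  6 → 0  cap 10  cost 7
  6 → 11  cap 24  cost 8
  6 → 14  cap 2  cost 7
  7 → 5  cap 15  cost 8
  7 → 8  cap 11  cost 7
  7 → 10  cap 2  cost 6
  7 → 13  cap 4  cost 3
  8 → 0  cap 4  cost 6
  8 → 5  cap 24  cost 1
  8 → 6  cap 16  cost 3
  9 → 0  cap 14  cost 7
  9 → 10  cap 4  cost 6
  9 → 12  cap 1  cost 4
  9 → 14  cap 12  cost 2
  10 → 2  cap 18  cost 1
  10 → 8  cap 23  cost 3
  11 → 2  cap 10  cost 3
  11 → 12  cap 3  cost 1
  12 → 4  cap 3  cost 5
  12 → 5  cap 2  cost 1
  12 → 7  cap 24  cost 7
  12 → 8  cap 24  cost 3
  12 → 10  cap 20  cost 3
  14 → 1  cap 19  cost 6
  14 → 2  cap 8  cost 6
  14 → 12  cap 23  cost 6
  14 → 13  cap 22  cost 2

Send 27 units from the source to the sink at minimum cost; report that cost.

Minimum cost for 27 units: 278

shortest-cost path #1: 3→0→13 push 13 @ unit cost 6 (adds 78)
shortest-cost path #2: 3→0→7→13 push 4 @ unit cost 6 (adds 24)
shortest-cost path #3: 3→0→14→13 push 4 @ unit cost 11 (adds 44)
shortest-cost path #4: 3→8→6→14→13 push 2 @ unit cost 15 (adds 30)
shortest-cost path #5: 3→8→0→14→13 push 1 @ unit cost 18 (adds 18)
shortest-cost path #6: 3→8→0→4→9→14→13 push 1 @ unit cost 24 (adds 24)
shortest-cost path #7: 3→10→8→0→4→9→14→13 push 2 @ unit cost 30 (adds 60)
total cost = 278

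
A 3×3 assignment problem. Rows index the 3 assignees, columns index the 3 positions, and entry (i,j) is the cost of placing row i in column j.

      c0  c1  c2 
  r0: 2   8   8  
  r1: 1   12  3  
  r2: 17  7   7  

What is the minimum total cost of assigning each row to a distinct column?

optimal assignment: row0→col0 (cost 2), row1→col2 (cost 3), row2→col1 (cost 7)
total = 2 + 3 + 7 = 12

Minimum assignment cost: 12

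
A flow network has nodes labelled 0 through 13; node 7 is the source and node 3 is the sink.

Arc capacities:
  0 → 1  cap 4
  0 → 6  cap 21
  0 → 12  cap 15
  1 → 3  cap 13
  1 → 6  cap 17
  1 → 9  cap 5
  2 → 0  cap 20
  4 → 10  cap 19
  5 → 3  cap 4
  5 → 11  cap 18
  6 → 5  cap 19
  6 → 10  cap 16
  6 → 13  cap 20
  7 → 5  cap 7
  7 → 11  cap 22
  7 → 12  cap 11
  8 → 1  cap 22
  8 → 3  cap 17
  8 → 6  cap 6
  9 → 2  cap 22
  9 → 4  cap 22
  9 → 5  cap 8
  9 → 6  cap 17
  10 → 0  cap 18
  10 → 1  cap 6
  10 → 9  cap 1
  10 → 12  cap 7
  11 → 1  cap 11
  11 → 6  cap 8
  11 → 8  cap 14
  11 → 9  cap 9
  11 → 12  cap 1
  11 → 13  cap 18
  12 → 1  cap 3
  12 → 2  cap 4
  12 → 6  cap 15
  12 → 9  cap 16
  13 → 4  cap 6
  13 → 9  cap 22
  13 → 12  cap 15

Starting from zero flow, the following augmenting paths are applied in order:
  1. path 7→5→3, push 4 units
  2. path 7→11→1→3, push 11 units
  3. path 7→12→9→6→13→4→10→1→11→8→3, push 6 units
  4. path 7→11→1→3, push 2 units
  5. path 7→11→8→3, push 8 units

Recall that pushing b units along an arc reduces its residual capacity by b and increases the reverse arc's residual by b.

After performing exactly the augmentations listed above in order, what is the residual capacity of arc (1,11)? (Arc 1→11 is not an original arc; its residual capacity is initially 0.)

Residual capacity of (1,11): 7

after path 1 (7→5→3, push 4): res(1,11)=0
after path 2 (7→11→1→3, push 11): res(1,11)=11
after path 3 (7→12→9→6→13→4→10→1→11→8→3, push 6): res(1,11)=5
after path 4 (7→11→1→3, push 2): res(1,11)=7
after path 5 (7→11→8→3, push 8): res(1,11)=7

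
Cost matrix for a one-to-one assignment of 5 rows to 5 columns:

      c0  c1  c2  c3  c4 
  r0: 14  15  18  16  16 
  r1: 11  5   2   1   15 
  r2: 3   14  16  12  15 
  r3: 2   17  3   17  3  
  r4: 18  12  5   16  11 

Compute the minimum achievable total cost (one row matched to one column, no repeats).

optimal assignment: row0→col1 (cost 15), row1→col3 (cost 1), row2→col0 (cost 3), row3→col4 (cost 3), row4→col2 (cost 5)
total = 15 + 1 + 3 + 3 + 5 = 27

Minimum assignment cost: 27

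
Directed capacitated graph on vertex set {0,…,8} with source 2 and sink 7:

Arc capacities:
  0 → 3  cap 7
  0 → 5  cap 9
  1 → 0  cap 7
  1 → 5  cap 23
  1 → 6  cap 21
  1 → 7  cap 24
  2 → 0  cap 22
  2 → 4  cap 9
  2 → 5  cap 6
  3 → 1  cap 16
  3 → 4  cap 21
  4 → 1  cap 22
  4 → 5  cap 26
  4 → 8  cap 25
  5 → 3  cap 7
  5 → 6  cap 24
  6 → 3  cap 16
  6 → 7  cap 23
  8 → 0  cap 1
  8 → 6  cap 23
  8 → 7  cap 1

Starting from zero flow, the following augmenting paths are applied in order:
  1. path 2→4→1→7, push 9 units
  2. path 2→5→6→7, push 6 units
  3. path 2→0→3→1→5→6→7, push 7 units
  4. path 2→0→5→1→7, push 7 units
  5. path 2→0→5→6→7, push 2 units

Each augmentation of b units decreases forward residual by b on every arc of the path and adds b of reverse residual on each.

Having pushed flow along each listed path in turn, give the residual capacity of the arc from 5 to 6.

Residual capacity of (5,6): 9

after path 1 (2→4→1→7, push 9): res(5,6)=24
after path 2 (2→5→6→7, push 6): res(5,6)=18
after path 3 (2→0→3→1→5→6→7, push 7): res(5,6)=11
after path 4 (2→0→5→1→7, push 7): res(5,6)=11
after path 5 (2→0→5→6→7, push 2): res(5,6)=9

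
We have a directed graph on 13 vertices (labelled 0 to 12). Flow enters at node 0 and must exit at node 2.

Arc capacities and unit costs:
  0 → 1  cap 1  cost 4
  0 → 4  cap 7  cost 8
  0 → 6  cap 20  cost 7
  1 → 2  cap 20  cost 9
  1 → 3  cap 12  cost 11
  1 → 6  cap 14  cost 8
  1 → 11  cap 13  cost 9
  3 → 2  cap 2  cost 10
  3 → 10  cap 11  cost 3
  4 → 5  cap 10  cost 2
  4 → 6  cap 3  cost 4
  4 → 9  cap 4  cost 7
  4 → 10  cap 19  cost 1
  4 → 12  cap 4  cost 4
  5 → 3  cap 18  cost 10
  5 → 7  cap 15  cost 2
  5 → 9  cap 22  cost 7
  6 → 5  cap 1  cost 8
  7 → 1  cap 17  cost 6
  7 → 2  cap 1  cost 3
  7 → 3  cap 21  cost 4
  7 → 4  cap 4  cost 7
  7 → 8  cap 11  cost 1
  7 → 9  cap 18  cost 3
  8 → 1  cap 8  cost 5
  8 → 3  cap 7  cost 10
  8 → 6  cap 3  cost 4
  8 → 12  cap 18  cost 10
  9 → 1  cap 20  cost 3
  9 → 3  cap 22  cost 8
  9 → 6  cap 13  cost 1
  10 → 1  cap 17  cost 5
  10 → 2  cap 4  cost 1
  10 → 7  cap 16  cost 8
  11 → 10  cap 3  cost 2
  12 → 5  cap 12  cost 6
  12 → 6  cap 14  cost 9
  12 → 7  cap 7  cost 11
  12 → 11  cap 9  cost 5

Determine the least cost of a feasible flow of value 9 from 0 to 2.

shortest-cost path #1: 0→4→10→2 push 4 @ unit cost 10 (adds 40)
shortest-cost path #2: 0→1→2 push 1 @ unit cost 13 (adds 13)
shortest-cost path #3: 0→4→5→7→2 push 1 @ unit cost 15 (adds 15)
shortest-cost path #4: 0→4→10→1→2 push 2 @ unit cost 23 (adds 46)
shortest-cost path #5: 0→6→5→4→10→1→2 push 1 @ unit cost 28 (adds 28)
total cost = 142

Minimum cost for 9 units: 142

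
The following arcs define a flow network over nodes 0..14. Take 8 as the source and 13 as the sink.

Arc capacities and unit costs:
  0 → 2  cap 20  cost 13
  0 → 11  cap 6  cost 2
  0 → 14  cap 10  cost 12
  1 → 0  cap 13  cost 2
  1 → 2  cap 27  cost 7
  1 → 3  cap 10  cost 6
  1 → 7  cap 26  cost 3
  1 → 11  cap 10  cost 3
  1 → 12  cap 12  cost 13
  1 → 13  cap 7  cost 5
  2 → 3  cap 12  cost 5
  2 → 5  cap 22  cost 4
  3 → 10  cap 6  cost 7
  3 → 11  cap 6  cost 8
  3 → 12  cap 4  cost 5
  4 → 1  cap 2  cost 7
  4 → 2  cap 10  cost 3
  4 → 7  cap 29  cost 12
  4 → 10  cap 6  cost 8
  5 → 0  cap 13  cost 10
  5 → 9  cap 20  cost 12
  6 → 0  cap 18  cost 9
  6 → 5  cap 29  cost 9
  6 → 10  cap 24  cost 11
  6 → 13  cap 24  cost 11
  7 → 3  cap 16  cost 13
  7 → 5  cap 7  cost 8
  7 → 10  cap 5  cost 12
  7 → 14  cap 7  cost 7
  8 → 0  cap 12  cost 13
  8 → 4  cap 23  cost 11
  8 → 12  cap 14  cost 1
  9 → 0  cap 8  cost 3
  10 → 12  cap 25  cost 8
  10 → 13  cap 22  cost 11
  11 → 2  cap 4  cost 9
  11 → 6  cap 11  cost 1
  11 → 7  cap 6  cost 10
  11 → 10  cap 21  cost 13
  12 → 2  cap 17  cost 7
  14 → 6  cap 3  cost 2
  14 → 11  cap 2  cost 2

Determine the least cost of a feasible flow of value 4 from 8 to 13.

shortest-cost path #1: 8→4→1→13 push 2 @ unit cost 23 (adds 46)
shortest-cost path #2: 8→0→11→6→13 push 2 @ unit cost 27 (adds 54)
total cost = 100

Minimum cost for 4 units: 100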